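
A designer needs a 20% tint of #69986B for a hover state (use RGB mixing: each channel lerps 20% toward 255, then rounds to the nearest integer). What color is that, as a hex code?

#87AD89

#69986B is rgb(105, 152, 107).
A 20% tint moves each channel 20% toward 255:
  R: 105 + 0.2×(255−105) = 105 + 30 = 135 → 135
  G: 152 + 20.6 = 172.6 → 173
  B: 107 + 0.2×(255−107) = 107 + 29.6 = 136.6 → 137
rgb(135, 173, 137) = #87AD89.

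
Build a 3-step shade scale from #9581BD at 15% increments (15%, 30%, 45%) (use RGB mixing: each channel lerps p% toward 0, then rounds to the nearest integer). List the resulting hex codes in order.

#7F6EA1, #685A84, #524768

#9581BD is rgb(149, 129, 189).
15%: (149 − 22.35 = 126.65→127, 129 − 19.35 = 109.65→110, 189 − 28.35 = 160.65→161) → #7F6EA1
30%: (149 − 44.7 = 104.3→104, 129 − 38.7 = 90.3→90, 189 − 56.7 = 132.3→132) → #685A84
45%: (149 − 67.05 = 81.95→82, 129 − 58.05 = 70.95→71, 189 − 85.05 = 103.95→104) → #524768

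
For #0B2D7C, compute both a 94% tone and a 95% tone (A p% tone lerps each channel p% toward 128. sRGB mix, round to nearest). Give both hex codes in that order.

#0B2D7C is rgb(11, 45, 124).
94% tone:
  R: 11 + 0.94×(128−11) = 11 + 109.98 = 120.98 → 121
  G: 45 + 0.94×(128−45) = 45 + 78.02 = 123.02 → 123
  B: 124 + 0.94×(128−124) = 124 + 3.76 = 127.76 → 128
  → #797B80
95% tone:
  R: 11 + 111.15 = 122.15 → 122
  G: 45 + 0.95×(128−45) = 45 + 78.85 = 123.85 → 124
  B: 124 + 0.95×(128−124) = 124 + 3.8 = 127.8 → 128
  → #7A7C80

#797B80, #7A7C80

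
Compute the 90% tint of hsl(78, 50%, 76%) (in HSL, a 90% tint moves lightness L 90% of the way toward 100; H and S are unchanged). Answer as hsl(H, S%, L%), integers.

hsl(78, 50%, 98%)

L moves 90% from 76 toward 100: 76 + 21.6 = 97.6 → 98.
H and S are unchanged.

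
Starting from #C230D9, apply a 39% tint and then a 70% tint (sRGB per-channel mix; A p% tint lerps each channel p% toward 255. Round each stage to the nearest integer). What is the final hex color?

#F4D9F8

#C230D9 is rgb(194, 48, 217).
Per channel, c → c + 0.39(255 − c):
  R: 194 + 0.39×(255−194) = 194 + 23.79 = 217.79 → 218
  G: 48 + 80.73 = 128.73 → 129
  B: 217 + 0.39×(255−217) = 217 + 14.82 = 231.82 → 232
After the tint: rgb(218, 129, 232) = #DA81E8.
Per channel, c → c + 0.7(255 − c):
  R: 218 + 0.7×(255−218) = 218 + 25.9 = 243.9 → 244
  G: 129 + 88.2 = 217.2 → 217
  B: 232 + 16.1 = 248.1 → 248
rgb(244, 217, 248) = #F4D9F8.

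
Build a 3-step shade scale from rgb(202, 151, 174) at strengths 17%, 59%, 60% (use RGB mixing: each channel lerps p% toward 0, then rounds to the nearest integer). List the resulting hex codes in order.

#a87d90, #533e47, #513c46

17%: (202 − 34.34 = 167.66→168, 151 − 25.67 = 125.33→125, 174 − 29.58 = 144.42→144) → #a87d90
59%: (202 − 119.18 = 82.82→83, 151 − 89.09 = 61.91→62, 174 − 102.66 = 71.34→71) → #533e47
60%: (202 − 121.2 = 80.8→81, 151 − 90.6 = 60.4→60, 174 − 104.4 = 69.6→70) → #513c46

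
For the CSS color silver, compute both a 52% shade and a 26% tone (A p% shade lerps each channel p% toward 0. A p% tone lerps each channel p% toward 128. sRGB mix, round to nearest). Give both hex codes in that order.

CSS silver is rgb(192, 192, 192).
52% shade:
  R: 192 − 99.84 = 92.16 → 92
  G: 192 + 0.52×(0−192) = 192 − 99.84 = 92.16 → 92
  B: 192 + 0.52×(0−192) = 192 − 99.84 = 92.16 → 92
  → #5c5c5c
26% tone:
  R: 192 + 0.26×(128−192) = 192 − 16.64 = 175.36 → 175
  G: 192 + 0.26×(128−192) = 192 − 16.64 = 175.36 → 175
  B: 192 + 0.26×(128−192) = 192 − 16.64 = 175.36 → 175
  → #afafaf

#5c5c5c, #afafaf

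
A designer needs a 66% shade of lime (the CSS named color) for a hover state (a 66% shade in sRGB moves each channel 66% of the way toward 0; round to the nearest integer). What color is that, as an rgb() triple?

rgb(0, 87, 0)

CSS lime is rgb(0, 255, 0).
Per channel, c → c + 0.66(0 − c):
  R: 0 + 0.66×(0−0) = 0 + 0 = 0 → 0
  G: 255 + 0.66×(0−255) = 255 − 168.3 = 86.7 → 87
  B: 0 + 0.66×(0−0) = 0 + 0 = 0 → 0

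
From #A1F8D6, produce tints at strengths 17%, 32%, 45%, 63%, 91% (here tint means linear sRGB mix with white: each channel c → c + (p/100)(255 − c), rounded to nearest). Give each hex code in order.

#B1F9DD, #BFFAE3, #CBFBE8, #DCFCF0, #F7FEFB

#A1F8D6 is rgb(161, 248, 214).
17%: (161 + 15.98 = 176.98→177, 248 + 1.19 = 249.19→249, 214 + 6.97 = 220.97→221) → #B1F9DD
32%: (161 + 30.08 = 191.08→191, 248 + 2.24 = 250.24→250, 214 + 13.12 = 227.12→227) → #BFFAE3
45%: (161 + 42.3 = 203.3→203, 248 + 3.15 = 251.15→251, 214 + 18.45 = 232.45→232) → #CBFBE8
63%: (161 + 59.22 = 220.22→220, 248 + 4.41 = 252.41→252, 214 + 25.83 = 239.83→240) → #DCFCF0
91%: (161 + 85.54 = 246.54→247, 248 + 6.37 = 254.37→254, 214 + 37.31 = 251.31→251) → #F7FEFB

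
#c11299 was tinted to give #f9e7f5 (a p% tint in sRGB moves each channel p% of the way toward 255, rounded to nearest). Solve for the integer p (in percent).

#c11299 is rgb(193, 18, 153); #f9e7f5 is rgb(249, 231, 245).
On the G channel (widest range): 231 ≈ 18 + (p/100)(255 − 18), so p ≈ 100×(231 − 18)/(255 − 18) = 21300/237 = 89.87.
p = 90 reproduces all three channels after rounding.

90%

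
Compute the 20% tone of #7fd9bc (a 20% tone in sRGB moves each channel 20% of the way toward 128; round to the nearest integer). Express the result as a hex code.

#7fd9bc is rgb(127, 217, 188).
Lerp each channel 20% toward 128:
  R: 127 + 0.2×(128−127) = 127 + 0.2 = 127.2 → 127
  G: 217 + 0.2×(128−217) = 217 − 17.8 = 199.2 → 199
  B: 188 + 0.2×(128−188) = 188 − 12 = 176 → 176
rgb(127, 199, 176) = #7fc7b0.

#7fc7b0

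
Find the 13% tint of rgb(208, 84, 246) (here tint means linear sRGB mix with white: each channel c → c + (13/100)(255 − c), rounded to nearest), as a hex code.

Per channel, c → c + 0.13(255 − c):
  R: 208 + 0.13×(255−208) = 208 + 6.11 = 214.11 → 214
  G: 84 + 22.23 = 106.23 → 106
  B: 246 + 1.17 = 247.17 → 247
rgb(214, 106, 247) = #d66af7.

#d66af7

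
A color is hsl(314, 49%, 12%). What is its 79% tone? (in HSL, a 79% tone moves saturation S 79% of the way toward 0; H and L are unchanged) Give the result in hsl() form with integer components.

S moves 79% from 49 toward 0: 49 − 38.71 = 10.29 → 10.
H and L are unchanged.

hsl(314, 10%, 12%)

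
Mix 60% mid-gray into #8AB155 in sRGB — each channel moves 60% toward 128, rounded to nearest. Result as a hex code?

#8AB155 is rgb(138, 177, 85).
A 60% tone moves each channel 60% toward 128:
  R: 138 − 6 = 132 → 132
  G: 177 + 0.6×(128−177) = 177 − 29.4 = 147.6 → 148
  B: 85 + 25.8 = 110.8 → 111
rgb(132, 148, 111) = #84946F.

#84946F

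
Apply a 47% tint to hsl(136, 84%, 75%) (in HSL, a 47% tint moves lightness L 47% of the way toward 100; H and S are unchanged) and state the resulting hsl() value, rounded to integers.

hsl(136, 84%, 87%)

L moves 47% from 75 toward 100: 75 + 11.75 = 86.75 → 87.
H and S are unchanged.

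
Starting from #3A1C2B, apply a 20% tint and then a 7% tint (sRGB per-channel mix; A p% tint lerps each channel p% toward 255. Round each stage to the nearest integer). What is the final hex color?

#6C5661

#3A1C2B is rgb(58, 28, 43).
Per channel, c → c + 0.2(255 − c):
  R: 58 + 0.2×(255−58) = 58 + 39.4 = 97.4 → 97
  G: 28 + 45.4 = 73.4 → 73
  B: 43 + 0.2×(255−43) = 43 + 42.4 = 85.4 → 85
After the tint: rgb(97, 73, 85) = #614955.
A 7% tint moves each channel 7% toward 255:
  R: 97 + 11.06 = 108.06 → 108
  G: 73 + 12.74 = 85.74 → 86
  B: 85 + 0.07×(255−85) = 85 + 11.9 = 96.9 → 97
rgb(108, 86, 97) = #6C5661.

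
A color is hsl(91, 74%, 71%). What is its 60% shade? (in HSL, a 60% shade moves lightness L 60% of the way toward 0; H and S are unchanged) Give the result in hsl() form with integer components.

L moves 60% from 71 toward 0: 71 − 42.6 = 28.4 → 28.
H and S are unchanged.

hsl(91, 74%, 28%)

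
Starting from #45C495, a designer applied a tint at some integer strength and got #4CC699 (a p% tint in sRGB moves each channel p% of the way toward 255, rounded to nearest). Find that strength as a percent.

4%

#45C495 is rgb(69, 196, 149); #4CC699 is rgb(76, 198, 153).
On the R channel (widest range): 76 ≈ 69 + (p/100)(255 − 69), so p ≈ 100×(76 − 69)/(255 − 69) = 700/186 = 3.76.
p = 4 reproduces all three channels after rounding.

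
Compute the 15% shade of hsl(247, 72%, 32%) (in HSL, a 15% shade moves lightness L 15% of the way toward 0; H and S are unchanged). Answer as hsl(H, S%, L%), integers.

L moves 15% from 32 toward 0: 32 − 4.8 = 27.2 → 27.
H and S are unchanged.

hsl(247, 72%, 27%)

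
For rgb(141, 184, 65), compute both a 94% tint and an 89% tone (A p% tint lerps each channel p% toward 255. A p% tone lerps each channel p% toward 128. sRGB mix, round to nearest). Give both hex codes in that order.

94% tint:
  R: 141 + 0.94×(255−141) = 141 + 107.16 = 248.16 → 248
  G: 184 + 0.94×(255−184) = 184 + 66.74 = 250.74 → 251
  B: 65 + 0.94×(255−65) = 65 + 178.6 = 243.6 → 244
  → #f8fbf4
89% tone:
  R: 141 + 0.89×(128−141) = 141 − 11.57 = 129.43 → 129
  G: 184 + 0.89×(128−184) = 184 − 49.84 = 134.16 → 134
  B: 65 + 0.89×(128−65) = 65 + 56.07 = 121.07 → 121
  → #818679

#f8fbf4, #818679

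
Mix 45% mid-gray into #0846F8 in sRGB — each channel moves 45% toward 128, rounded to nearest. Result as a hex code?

#3E60C2

#0846F8 is rgb(8, 70, 248).
A 45% tone moves each channel 45% toward 128:
  R: 8 + 54 = 62 → 62
  G: 70 + 26.1 = 96.1 → 96
  B: 248 + 0.45×(128−248) = 248 − 54 = 194 → 194
rgb(62, 96, 194) = #3E60C2.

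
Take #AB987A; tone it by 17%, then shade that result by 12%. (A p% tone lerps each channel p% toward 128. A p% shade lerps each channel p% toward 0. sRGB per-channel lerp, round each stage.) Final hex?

#AB987A is rgb(171, 152, 122).
Per channel, c → c + 0.17(128 − c):
  R: 171 + 0.17×(128−171) = 171 − 7.31 = 163.69 → 164
  G: 152 + 0.17×(128−152) = 152 − 4.08 = 147.92 → 148
  B: 122 + 0.17×(128−122) = 122 + 1.02 = 123.02 → 123
After the tone: rgb(164, 148, 123) = #A4947B.
A 12% shade moves each channel 12% toward 0:
  R: 164 + 0.12×(0−164) = 164 − 19.68 = 144.32 → 144
  G: 148 − 17.76 = 130.24 → 130
  B: 123 + 0.12×(0−123) = 123 − 14.76 = 108.24 → 108
rgb(144, 130, 108) = #90826C.

#90826C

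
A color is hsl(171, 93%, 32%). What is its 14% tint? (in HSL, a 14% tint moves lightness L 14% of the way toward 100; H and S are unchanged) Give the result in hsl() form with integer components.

L moves 14% from 32 toward 100: 32 + 9.52 = 41.52 → 42.
H and S are unchanged.

hsl(171, 93%, 42%)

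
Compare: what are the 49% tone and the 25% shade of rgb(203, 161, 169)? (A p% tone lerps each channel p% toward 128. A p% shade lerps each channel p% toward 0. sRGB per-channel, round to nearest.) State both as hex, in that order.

#A69195, #98797F

49% tone:
  R: 203 − 36.75 = 166.25 → 166
  G: 161 + 0.49×(128−161) = 161 − 16.17 = 144.83 → 145
  B: 169 + 0.49×(128−169) = 169 − 20.09 = 148.91 → 149
  → #A69195
25% shade:
  R: 203 − 50.75 = 152.25 → 152
  G: 161 − 40.25 = 120.75 → 121
  B: 169 + 0.25×(0−169) = 169 − 42.25 = 126.75 → 127
  → #98797F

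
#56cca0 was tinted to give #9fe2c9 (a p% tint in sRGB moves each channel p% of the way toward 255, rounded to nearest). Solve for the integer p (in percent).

43%

#56cca0 is rgb(86, 204, 160); #9fe2c9 is rgb(159, 226, 201).
On the R channel (widest range): 159 ≈ 86 + (p/100)(255 − 86), so p ≈ 100×(159 − 86)/(255 − 86) = 7300/169 = 43.20.
p = 43 reproduces all three channels after rounding.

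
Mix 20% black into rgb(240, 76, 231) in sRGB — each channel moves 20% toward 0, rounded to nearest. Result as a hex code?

#C03DB9

A 20% shade moves each channel 20% toward 0:
  R: 240 − 48 = 192 → 192
  G: 76 + 0.2×(0−76) = 76 − 15.2 = 60.8 → 61
  B: 231 + 0.2×(0−231) = 231 − 46.2 = 184.8 → 185
rgb(192, 61, 185) = #C03DB9.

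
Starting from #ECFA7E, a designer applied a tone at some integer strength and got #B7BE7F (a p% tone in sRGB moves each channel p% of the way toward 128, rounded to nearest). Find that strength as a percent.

#ECFA7E is rgb(236, 250, 126); #B7BE7F is rgb(183, 190, 127).
On the G channel (widest range): 190 ≈ 250 + (p/100)(128 − 250), so p ≈ 100×(190 − 250)/(128 − 250) = -6000/-122 = 49.18.
p = 49 reproduces all three channels after rounding.

49%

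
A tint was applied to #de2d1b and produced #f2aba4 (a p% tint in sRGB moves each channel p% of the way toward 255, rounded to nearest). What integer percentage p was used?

#de2d1b is rgb(222, 45, 27); #f2aba4 is rgb(242, 171, 164).
On the B channel (widest range): 164 ≈ 27 + (p/100)(255 − 27), so p ≈ 100×(164 − 27)/(255 − 27) = 13700/228 = 60.09.
p = 60 reproduces all three channels after rounding.

60%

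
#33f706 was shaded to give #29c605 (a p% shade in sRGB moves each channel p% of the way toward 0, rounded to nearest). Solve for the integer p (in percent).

20%

#33f706 is rgb(51, 247, 6); #29c605 is rgb(41, 198, 5).
On the G channel (widest range): 198 ≈ 247 + (p/100)(0 − 247), so p ≈ 100×(198 − 247)/(0 − 247) = -4900/-247 = 19.84.
p = 20 reproduces all three channels after rounding.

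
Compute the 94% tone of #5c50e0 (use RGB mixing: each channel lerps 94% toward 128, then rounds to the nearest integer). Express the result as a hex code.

#5c50e0 is rgb(92, 80, 224).
Per channel, c → c + 0.94(128 − c):
  R: 92 + 0.94×(128−92) = 92 + 33.84 = 125.84 → 126
  G: 80 + 0.94×(128−80) = 80 + 45.12 = 125.12 → 125
  B: 224 + 0.94×(128−224) = 224 − 90.24 = 133.76 → 134
rgb(126, 125, 134) = #7e7d86.

#7e7d86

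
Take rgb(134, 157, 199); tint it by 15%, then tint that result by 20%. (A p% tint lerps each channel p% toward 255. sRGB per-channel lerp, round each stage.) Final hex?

Per channel, c → c + 0.15(255 − c):
  R: 134 + 18.15 = 152.15 → 152
  G: 157 + 0.15×(255−157) = 157 + 14.7 = 171.7 → 172
  B: 199 + 0.15×(255−199) = 199 + 8.4 = 207.4 → 207
After the tint: rgb(152, 172, 207) = #98ACCF.
Per channel, c → c + 0.2(255 − c):
  R: 152 + 0.2×(255−152) = 152 + 20.6 = 172.6 → 173
  G: 172 + 16.6 = 188.6 → 189
  B: 207 + 0.2×(255−207) = 207 + 9.6 = 216.6 → 217
rgb(173, 189, 217) = #ADBDD9.

#ADBDD9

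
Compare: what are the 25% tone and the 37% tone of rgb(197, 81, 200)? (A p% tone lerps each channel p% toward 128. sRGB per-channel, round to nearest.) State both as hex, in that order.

25% tone:
  R: 197 + 0.25×(128−197) = 197 − 17.25 = 179.75 → 180
  G: 81 + 11.75 = 92.75 → 93
  B: 200 − 18 = 182 → 182
  → #B45DB6
37% tone:
  R: 197 − 25.53 = 171.47 → 171
  G: 81 + 0.37×(128−81) = 81 + 17.39 = 98.39 → 98
  B: 200 + 0.37×(128−200) = 200 − 26.64 = 173.36 → 173
  → #AB62AD

#B45DB6, #AB62AD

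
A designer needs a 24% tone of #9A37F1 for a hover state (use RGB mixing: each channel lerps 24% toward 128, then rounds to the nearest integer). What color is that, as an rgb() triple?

rgb(148, 73, 214)

#9A37F1 is rgb(154, 55, 241).
A 24% tone moves each channel 24% toward 128:
  R: 154 − 6.24 = 147.76 → 148
  G: 55 + 17.52 = 72.52 → 73
  B: 241 − 27.12 = 213.88 → 214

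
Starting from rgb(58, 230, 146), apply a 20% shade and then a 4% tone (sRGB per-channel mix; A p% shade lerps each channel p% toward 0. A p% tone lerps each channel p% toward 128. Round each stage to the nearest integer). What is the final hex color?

Lerp each channel 20% toward 0:
  R: 58 + 0.2×(0−58) = 58 − 11.6 = 46.4 → 46
  G: 230 − 46 = 184 → 184
  B: 146 − 29.2 = 116.8 → 117
After the shade: rgb(46, 184, 117) = #2eb875.
Per channel, c → c + 0.04(128 − c):
  R: 46 + 0.04×(128−46) = 46 + 3.28 = 49.28 → 49
  G: 184 − 2.24 = 181.76 → 182
  B: 117 + 0.04×(128−117) = 117 + 0.44 = 117.44 → 117
rgb(49, 182, 117) = #31b675.

#31b675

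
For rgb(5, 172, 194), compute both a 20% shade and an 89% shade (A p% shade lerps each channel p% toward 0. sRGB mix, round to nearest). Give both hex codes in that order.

20% shade:
  R: 5 + 0.2×(0−5) = 5 − 1 = 4 → 4
  G: 172 + 0.2×(0−172) = 172 − 34.4 = 137.6 → 138
  B: 194 + 0.2×(0−194) = 194 − 38.8 = 155.2 → 155
  → #048A9B
89% shade:
  R: 5 + 0.89×(0−5) = 5 − 4.45 = 0.55 → 1
  G: 172 − 153.08 = 18.92 → 19
  B: 194 − 172.66 = 21.34 → 21
  → #011315

#048A9B, #011315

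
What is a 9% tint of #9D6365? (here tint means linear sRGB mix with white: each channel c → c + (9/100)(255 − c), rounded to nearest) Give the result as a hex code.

#A67173

#9D6365 is rgb(157, 99, 101).
A 9% tint moves each channel 9% toward 255:
  R: 157 + 0.09×(255−157) = 157 + 8.82 = 165.82 → 166
  G: 99 + 0.09×(255−99) = 99 + 14.04 = 113.04 → 113
  B: 101 + 0.09×(255−101) = 101 + 13.86 = 114.86 → 115
rgb(166, 113, 115) = #A67173.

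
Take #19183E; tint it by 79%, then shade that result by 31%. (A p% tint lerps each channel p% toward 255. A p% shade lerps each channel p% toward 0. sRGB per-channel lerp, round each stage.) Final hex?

#8F8E94

#19183E is rgb(25, 24, 62).
Lerp each channel 79% toward 255:
  R: 25 + 181.7 = 206.7 → 207
  G: 24 + 182.49 = 206.49 → 206
  B: 62 + 0.79×(255−62) = 62 + 152.47 = 214.47 → 214
After the tint: rgb(207, 206, 214) = #CFCED6.
Per channel, c → c + 0.31(0 − c):
  R: 207 + 0.31×(0−207) = 207 − 64.17 = 142.83 → 143
  G: 206 + 0.31×(0−206) = 206 − 63.86 = 142.14 → 142
  B: 214 − 66.34 = 147.66 → 148
rgb(143, 142, 148) = #8F8E94.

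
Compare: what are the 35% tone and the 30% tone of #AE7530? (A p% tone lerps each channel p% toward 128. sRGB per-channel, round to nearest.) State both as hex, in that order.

#9E794C, #A07848

#AE7530 is rgb(174, 117, 48).
35% tone:
  R: 174 + 0.35×(128−174) = 174 − 16.1 = 157.9 → 158
  G: 117 + 3.85 = 120.85 → 121
  B: 48 + 0.35×(128−48) = 48 + 28 = 76 → 76
  → #9E794C
30% tone:
  R: 174 − 13.8 = 160.2 → 160
  G: 117 + 3.3 = 120.3 → 120
  B: 48 + 0.3×(128−48) = 48 + 24 = 72 → 72
  → #A07848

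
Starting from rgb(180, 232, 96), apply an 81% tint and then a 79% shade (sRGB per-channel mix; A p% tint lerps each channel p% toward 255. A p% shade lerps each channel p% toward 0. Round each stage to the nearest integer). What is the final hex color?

#33352f

Per channel, c → c + 0.81(255 − c):
  R: 180 + 60.75 = 240.75 → 241
  G: 232 + 0.81×(255−232) = 232 + 18.63 = 250.63 → 251
  B: 96 + 0.81×(255−96) = 96 + 128.79 = 224.79 → 225
After the tint: rgb(241, 251, 225) = #f1fbe1.
Lerp each channel 79% toward 0:
  R: 241 + 0.79×(0−241) = 241 − 190.39 = 50.61 → 51
  G: 251 − 198.29 = 52.71 → 53
  B: 225 + 0.79×(0−225) = 225 − 177.75 = 47.25 → 47
rgb(51, 53, 47) = #33352f.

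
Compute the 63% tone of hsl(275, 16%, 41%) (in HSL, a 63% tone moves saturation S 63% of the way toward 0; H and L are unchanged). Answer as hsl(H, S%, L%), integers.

hsl(275, 6%, 41%)

S moves 63% from 16 toward 0: 16 − 10.08 = 5.92 → 6.
H and L are unchanged.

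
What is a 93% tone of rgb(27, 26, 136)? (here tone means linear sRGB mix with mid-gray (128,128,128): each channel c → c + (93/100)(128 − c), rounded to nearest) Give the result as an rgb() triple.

Per channel, c → c + 0.93(128 − c):
  R: 27 + 0.93×(128−27) = 27 + 93.93 = 120.93 → 121
  G: 26 + 0.93×(128−26) = 26 + 94.86 = 120.86 → 121
  B: 136 − 7.44 = 128.56 → 129

rgb(121, 121, 129)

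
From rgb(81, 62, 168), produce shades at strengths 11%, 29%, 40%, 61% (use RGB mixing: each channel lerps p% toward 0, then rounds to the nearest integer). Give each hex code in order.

#483796, #3A2C77, #312565, #201842

11%: (81 − 8.91 = 72.09→72, 62 − 6.82 = 55.18→55, 168 − 18.48 = 149.52→150) → #483796
29%: (81 − 23.49 = 57.51→58, 62 − 17.98 = 44.02→44, 168 − 48.72 = 119.28→119) → #3A2C77
40%: (81 − 32.4 = 48.6→49, 62 − 24.8 = 37.2→37, 168 − 67.2 = 100.8→101) → #312565
61%: (81 − 49.41 = 31.59→32, 62 − 37.82 = 24.18→24, 168 − 102.48 = 65.52→66) → #201842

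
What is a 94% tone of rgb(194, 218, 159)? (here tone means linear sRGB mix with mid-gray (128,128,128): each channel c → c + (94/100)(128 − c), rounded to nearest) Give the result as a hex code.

Per channel, c → c + 0.94(128 − c):
  R: 194 + 0.94×(128−194) = 194 − 62.04 = 131.96 → 132
  G: 218 + 0.94×(128−218) = 218 − 84.6 = 133.4 → 133
  B: 159 + 0.94×(128−159) = 159 − 29.14 = 129.86 → 130
rgb(132, 133, 130) = #848582.

#848582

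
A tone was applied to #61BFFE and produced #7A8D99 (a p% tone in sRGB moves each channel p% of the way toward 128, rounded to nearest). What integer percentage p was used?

#61BFFE is rgb(97, 191, 254); #7A8D99 is rgb(122, 141, 153).
On the B channel (widest range): 153 ≈ 254 + (p/100)(128 − 254), so p ≈ 100×(153 − 254)/(128 − 254) = -10100/-126 = 80.16.
p = 80 reproduces all three channels after rounding.

80%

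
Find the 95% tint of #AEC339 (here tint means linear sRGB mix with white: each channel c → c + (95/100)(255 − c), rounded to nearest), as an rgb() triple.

rgb(251, 252, 245)

#AEC339 is rgb(174, 195, 57).
A 95% tint moves each channel 95% toward 255:
  R: 174 + 0.95×(255−174) = 174 + 76.95 = 250.95 → 251
  G: 195 + 0.95×(255−195) = 195 + 57 = 252 → 252
  B: 57 + 0.95×(255−57) = 57 + 188.1 = 245.1 → 245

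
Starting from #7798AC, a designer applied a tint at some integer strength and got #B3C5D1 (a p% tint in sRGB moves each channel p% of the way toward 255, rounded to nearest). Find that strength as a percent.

44%

#7798AC is rgb(119, 152, 172); #B3C5D1 is rgb(179, 197, 209).
On the R channel (widest range): 179 ≈ 119 + (p/100)(255 − 119), so p ≈ 100×(179 − 119)/(255 − 119) = 6000/136 = 44.12.
p = 44 reproduces all three channels after rounding.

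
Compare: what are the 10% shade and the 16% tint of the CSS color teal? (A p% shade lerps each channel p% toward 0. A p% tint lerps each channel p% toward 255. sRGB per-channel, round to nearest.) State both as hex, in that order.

#007373, #299494

CSS teal is rgb(0, 128, 128).
10% shade:
  R: 0 + 0.1×(0−0) = 0 + 0 = 0 → 0
  G: 128 − 12.8 = 115.2 → 115
  B: 128 + 0.1×(0−128) = 128 − 12.8 = 115.2 → 115
  → #007373
16% tint:
  R: 0 + 40.8 = 40.8 → 41
  G: 128 + 0.16×(255−128) = 128 + 20.32 = 148.32 → 148
  B: 128 + 0.16×(255−128) = 128 + 20.32 = 148.32 → 148
  → #299494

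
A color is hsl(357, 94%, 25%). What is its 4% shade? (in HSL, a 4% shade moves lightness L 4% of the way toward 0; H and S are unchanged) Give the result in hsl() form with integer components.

L moves 4% from 25 toward 0: 25 − 1 = 24 → 24.
H and S are unchanged.

hsl(357, 94%, 24%)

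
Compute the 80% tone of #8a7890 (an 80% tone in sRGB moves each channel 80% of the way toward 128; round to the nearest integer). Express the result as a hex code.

#827e83

#8a7890 is rgb(138, 120, 144).
Per channel, c → c + 0.8(128 − c):
  R: 138 − 8 = 130 → 130
  G: 120 + 6.4 = 126.4 → 126
  B: 144 − 12.8 = 131.2 → 131
rgb(130, 126, 131) = #827e83.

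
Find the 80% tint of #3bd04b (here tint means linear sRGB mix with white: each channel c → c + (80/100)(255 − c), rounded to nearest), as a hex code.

#3bd04b is rgb(59, 208, 75).
An 80% tint moves each channel 80% toward 255:
  R: 59 + 156.8 = 215.8 → 216
  G: 208 + 0.8×(255−208) = 208 + 37.6 = 245.6 → 246
  B: 75 + 0.8×(255−75) = 75 + 144 = 219 → 219
rgb(216, 246, 219) = #d8f6db.

#d8f6db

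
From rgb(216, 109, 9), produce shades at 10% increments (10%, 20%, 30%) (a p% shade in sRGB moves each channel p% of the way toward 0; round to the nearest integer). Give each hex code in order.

#c26208, #ad5707, #974c06

10%: (216 − 21.6 = 194.4→194, 109 − 10.9 = 98.1→98, 9 − 0.9 = 8.1→8) → #c26208
20%: (216 − 43.2 = 172.8→173, 109 − 21.8 = 87.2→87, 9 − 1.8 = 7.2→7) → #ad5707
30%: (216 − 64.8 = 151.2→151, 109 − 32.7 = 76.3→76, 9 − 2.7 = 6.3→6) → #974c06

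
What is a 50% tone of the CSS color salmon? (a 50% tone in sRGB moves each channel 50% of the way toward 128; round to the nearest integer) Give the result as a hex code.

#BD8079

CSS salmon is rgb(250, 128, 114).
A 50% tone moves each channel 50% toward 128:
  R: 250 − 61 = 189 → 189
  G: 128 + 0.5×(128−128) = 128 + 0 = 128 → 128
  B: 114 + 7 = 121 → 121
rgb(189, 128, 121) = #BD8079.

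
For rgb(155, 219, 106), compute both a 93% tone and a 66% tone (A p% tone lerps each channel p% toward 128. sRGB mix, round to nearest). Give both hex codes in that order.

93% tone:
  R: 155 − 25.11 = 129.89 → 130
  G: 219 + 0.93×(128−219) = 219 − 84.63 = 134.37 → 134
  B: 106 + 20.46 = 126.46 → 126
  → #82867E
66% tone:
  R: 155 − 17.82 = 137.18 → 137
  G: 219 − 60.06 = 158.94 → 159
  B: 106 + 0.66×(128−106) = 106 + 14.52 = 120.52 → 121
  → #899F79

#82867E, #899F79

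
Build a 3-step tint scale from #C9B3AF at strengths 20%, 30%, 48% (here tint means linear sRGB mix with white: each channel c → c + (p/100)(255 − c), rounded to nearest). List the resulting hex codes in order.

#D4C2BF, #D9CAC7, #E3D7D5

#C9B3AF is rgb(201, 179, 175).
20%: (201 + 10.8 = 211.8→212, 179 + 15.2 = 194.2→194, 175 + 16 = 191→191) → #D4C2BF
30%: (201 + 16.2 = 217.2→217, 179 + 22.8 = 201.8→202, 175 + 24 = 199→199) → #D9CAC7
48%: (201 + 25.92 = 226.92→227, 179 + 36.48 = 215.48→215, 175 + 38.4 = 213.4→213) → #E3D7D5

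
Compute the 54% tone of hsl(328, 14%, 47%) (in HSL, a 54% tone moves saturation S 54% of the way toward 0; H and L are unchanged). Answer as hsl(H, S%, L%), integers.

S moves 54% from 14 toward 0: 14 − 7.56 = 6.44 → 6.
H and L are unchanged.

hsl(328, 6%, 47%)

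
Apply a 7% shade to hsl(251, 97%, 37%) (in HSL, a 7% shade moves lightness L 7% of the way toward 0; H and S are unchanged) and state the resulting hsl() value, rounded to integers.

hsl(251, 97%, 34%)

L moves 7% from 37 toward 0: 37 − 2.59 = 34.41 → 34.
H and S are unchanged.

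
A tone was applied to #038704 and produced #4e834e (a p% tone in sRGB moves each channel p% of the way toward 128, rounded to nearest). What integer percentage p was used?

#038704 is rgb(3, 135, 4); #4e834e is rgb(78, 131, 78).
On the R channel (widest range): 78 ≈ 3 + (p/100)(128 − 3), so p ≈ 100×(78 − 3)/(128 − 3) = 7500/125 = 60.00.
p = 60 reproduces all three channels after rounding.

60%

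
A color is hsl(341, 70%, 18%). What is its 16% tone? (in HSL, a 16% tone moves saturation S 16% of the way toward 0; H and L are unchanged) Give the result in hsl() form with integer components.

S moves 16% from 70 toward 0: 70 − 11.2 = 58.8 → 59.
H and L are unchanged.

hsl(341, 59%, 18%)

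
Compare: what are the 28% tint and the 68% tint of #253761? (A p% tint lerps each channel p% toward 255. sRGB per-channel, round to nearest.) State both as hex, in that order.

#626f8d, #b9bfcc

#253761 is rgb(37, 55, 97).
28% tint:
  R: 37 + 61.04 = 98.04 → 98
  G: 55 + 0.28×(255−55) = 55 + 56 = 111 → 111
  B: 97 + 0.28×(255−97) = 97 + 44.24 = 141.24 → 141
  → #626f8d
68% tint:
  R: 37 + 0.68×(255−37) = 37 + 148.24 = 185.24 → 185
  G: 55 + 136 = 191 → 191
  B: 97 + 107.44 = 204.44 → 204
  → #b9bfcc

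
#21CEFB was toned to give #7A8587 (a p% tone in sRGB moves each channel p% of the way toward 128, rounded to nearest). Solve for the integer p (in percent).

#21CEFB is rgb(33, 206, 251); #7A8587 is rgb(122, 133, 135).
On the B channel (widest range): 135 ≈ 251 + (p/100)(128 − 251), so p ≈ 100×(135 − 251)/(128 − 251) = -11600/-123 = 94.31.
p = 94 reproduces all three channels after rounding.

94%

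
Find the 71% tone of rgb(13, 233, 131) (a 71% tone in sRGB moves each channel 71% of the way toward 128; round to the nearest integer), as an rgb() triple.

Per channel, c → c + 0.71(128 − c):
  R: 13 + 0.71×(128−13) = 13 + 81.65 = 94.65 → 95
  G: 233 − 74.55 = 158.45 → 158
  B: 131 + 0.71×(128−131) = 131 − 2.13 = 128.87 → 129

rgb(95, 158, 129)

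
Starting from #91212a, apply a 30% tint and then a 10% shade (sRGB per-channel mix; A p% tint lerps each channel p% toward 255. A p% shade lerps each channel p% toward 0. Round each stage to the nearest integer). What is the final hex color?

#a05a5f

#91212a is rgb(145, 33, 42).
A 30% tint moves each channel 30% toward 255:
  R: 145 + 33 = 178 → 178
  G: 33 + 0.3×(255−33) = 33 + 66.6 = 99.6 → 100
  B: 42 + 0.3×(255−42) = 42 + 63.9 = 105.9 → 106
After the tint: rgb(178, 100, 106) = #b2646a.
A 10% shade moves each channel 10% toward 0:
  R: 178 + 0.1×(0−178) = 178 − 17.8 = 160.2 → 160
  G: 100 + 0.1×(0−100) = 100 − 10 = 90 → 90
  B: 106 − 10.6 = 95.4 → 95
rgb(160, 90, 95) = #a05a5f.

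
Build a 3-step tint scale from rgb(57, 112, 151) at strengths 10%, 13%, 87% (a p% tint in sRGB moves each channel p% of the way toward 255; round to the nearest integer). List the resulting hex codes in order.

10%: (57 + 19.8 = 76.8→77, 112 + 14.3 = 126.3→126, 151 + 10.4 = 161.4→161) → #4D7EA1
13%: (57 + 25.74 = 82.74→83, 112 + 18.59 = 130.59→131, 151 + 13.52 = 164.52→165) → #5383A5
87%: (57 + 172.26 = 229.26→229, 112 + 124.41 = 236.41→236, 151 + 90.48 = 241.48→241) → #E5ECF1

#4D7EA1, #5383A5, #E5ECF1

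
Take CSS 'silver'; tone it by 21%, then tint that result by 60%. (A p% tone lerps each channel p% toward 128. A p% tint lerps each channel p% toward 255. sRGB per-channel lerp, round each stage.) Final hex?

#E1E1E1

CSS silver is rgb(192, 192, 192).
Per channel, c → c + 0.21(128 − c):
  R: 192 + 0.21×(128−192) = 192 − 13.44 = 178.56 → 179
  G: 192 + 0.21×(128−192) = 192 − 13.44 = 178.56 → 179
  B: 192 − 13.44 = 178.56 → 179
After the tone: rgb(179, 179, 179) = #B3B3B3.
Lerp each channel 60% toward 255:
  R: 179 + 0.6×(255−179) = 179 + 45.6 = 224.6 → 225
  G: 179 + 0.6×(255−179) = 179 + 45.6 = 224.6 → 225
  B: 179 + 0.6×(255−179) = 179 + 45.6 = 224.6 → 225
rgb(225, 225, 225) = #E1E1E1.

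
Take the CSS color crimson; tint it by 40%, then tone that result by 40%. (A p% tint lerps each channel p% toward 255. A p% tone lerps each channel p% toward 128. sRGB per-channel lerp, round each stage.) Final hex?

CSS crimson is rgb(220, 20, 60).
A 40% tint moves each channel 40% toward 255:
  R: 220 + 0.4×(255−220) = 220 + 14 = 234 → 234
  G: 20 + 94 = 114 → 114
  B: 60 + 78 = 138 → 138
After the tint: rgb(234, 114, 138) = #EA728A.
A 40% tone moves each channel 40% toward 128:
  R: 234 + 0.4×(128−234) = 234 − 42.4 = 191.6 → 192
  G: 114 + 0.4×(128−114) = 114 + 5.6 = 119.6 → 120
  B: 138 + 0.4×(128−138) = 138 − 4 = 134 → 134
rgb(192, 120, 134) = #C07886.

#C07886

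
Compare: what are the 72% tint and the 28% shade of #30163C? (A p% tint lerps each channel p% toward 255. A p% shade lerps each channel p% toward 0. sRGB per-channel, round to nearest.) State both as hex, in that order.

#30163C is rgb(48, 22, 60).
72% tint:
  R: 48 + 0.72×(255−48) = 48 + 149.04 = 197.04 → 197
  G: 22 + 0.72×(255−22) = 22 + 167.76 = 189.76 → 190
  B: 60 + 0.72×(255−60) = 60 + 140.4 = 200.4 → 200
  → #C5BEC8
28% shade:
  R: 48 + 0.28×(0−48) = 48 − 13.44 = 34.56 → 35
  G: 22 − 6.16 = 15.84 → 16
  B: 60 − 16.8 = 43.2 → 43
  → #23102B

#C5BEC8, #23102B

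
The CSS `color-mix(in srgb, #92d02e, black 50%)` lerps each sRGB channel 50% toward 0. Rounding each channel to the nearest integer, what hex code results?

#92d02e is rgb(146, 208, 46).
Per channel, c → c + 0.5(0 − c):
  R: 146 + 0.5×(0−146) = 146 − 73 = 73 → 73
  G: 208 + 0.5×(0−208) = 208 − 104 = 104 → 104
  B: 46 + 0.5×(0−46) = 46 − 23 = 23 → 23
rgb(73, 104, 23) = #496817.

#496817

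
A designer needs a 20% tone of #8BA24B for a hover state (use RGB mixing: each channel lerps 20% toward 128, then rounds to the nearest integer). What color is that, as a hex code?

#899B56

#8BA24B is rgb(139, 162, 75).
Lerp each channel 20% toward 128:
  R: 139 − 2.2 = 136.8 → 137
  G: 162 + 0.2×(128−162) = 162 − 6.8 = 155.2 → 155
  B: 75 + 10.6 = 85.6 → 86
rgb(137, 155, 86) = #899B56.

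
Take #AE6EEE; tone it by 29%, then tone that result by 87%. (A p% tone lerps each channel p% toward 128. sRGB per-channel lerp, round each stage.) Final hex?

#847E8A

#AE6EEE is rgb(174, 110, 238).
A 29% tone moves each channel 29% toward 128:
  R: 174 + 0.29×(128−174) = 174 − 13.34 = 160.66 → 161
  G: 110 + 0.29×(128−110) = 110 + 5.22 = 115.22 → 115
  B: 238 + 0.29×(128−238) = 238 − 31.9 = 206.1 → 206
After the tone: rgb(161, 115, 206) = #A173CE.
Per channel, c → c + 0.87(128 − c):
  R: 161 + 0.87×(128−161) = 161 − 28.71 = 132.29 → 132
  G: 115 + 0.87×(128−115) = 115 + 11.31 = 126.31 → 126
  B: 206 − 67.86 = 138.14 → 138
rgb(132, 126, 138) = #847E8A.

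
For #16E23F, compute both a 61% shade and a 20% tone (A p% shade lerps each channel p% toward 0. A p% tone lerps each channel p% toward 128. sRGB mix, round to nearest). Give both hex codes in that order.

#095819, #2BCE4C

#16E23F is rgb(22, 226, 63).
61% shade:
  R: 22 − 13.42 = 8.58 → 9
  G: 226 − 137.86 = 88.14 → 88
  B: 63 − 38.43 = 24.57 → 25
  → #095819
20% tone:
  R: 22 + 0.2×(128−22) = 22 + 21.2 = 43.2 → 43
  G: 226 + 0.2×(128−226) = 226 − 19.6 = 206.4 → 206
  B: 63 + 0.2×(128−63) = 63 + 13 = 76 → 76
  → #2BCE4C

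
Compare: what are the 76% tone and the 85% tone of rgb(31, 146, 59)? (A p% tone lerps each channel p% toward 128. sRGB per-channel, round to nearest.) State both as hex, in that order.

#69846F, #718376

76% tone:
  R: 31 + 0.76×(128−31) = 31 + 73.72 = 104.72 → 105
  G: 146 + 0.76×(128−146) = 146 − 13.68 = 132.32 → 132
  B: 59 + 52.44 = 111.44 → 111
  → #69846F
85% tone:
  R: 31 + 0.85×(128−31) = 31 + 82.45 = 113.45 → 113
  G: 146 + 0.85×(128−146) = 146 − 15.3 = 130.7 → 131
  B: 59 + 58.65 = 117.65 → 118
  → #718376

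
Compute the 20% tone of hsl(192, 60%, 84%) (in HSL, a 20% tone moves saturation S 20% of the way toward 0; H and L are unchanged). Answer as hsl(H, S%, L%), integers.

S moves 20% from 60 toward 0: 60 − 12 = 48 → 48.
H and L are unchanged.

hsl(192, 48%, 84%)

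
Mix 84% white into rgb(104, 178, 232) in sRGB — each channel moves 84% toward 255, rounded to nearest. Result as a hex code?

#E7F3FB

An 84% tint moves each channel 84% toward 255:
  R: 104 + 0.84×(255−104) = 104 + 126.84 = 230.84 → 231
  G: 178 + 0.84×(255−178) = 178 + 64.68 = 242.68 → 243
  B: 232 + 19.32 = 251.32 → 251
rgb(231, 243, 251) = #E7F3FB.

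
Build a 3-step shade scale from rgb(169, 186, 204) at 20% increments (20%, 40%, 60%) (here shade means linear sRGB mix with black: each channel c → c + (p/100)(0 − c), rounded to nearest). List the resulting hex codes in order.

#8795a3, #65707a, #444a52

20%: (169 − 33.8 = 135.2→135, 186 − 37.2 = 148.8→149, 204 − 40.8 = 163.2→163) → #8795a3
40%: (169 − 67.6 = 101.4→101, 186 − 74.4 = 111.6→112, 204 − 81.6 = 122.4→122) → #65707a
60%: (169 − 101.4 = 67.6→68, 186 − 111.6 = 74.4→74, 204 − 122.4 = 81.6→82) → #444a52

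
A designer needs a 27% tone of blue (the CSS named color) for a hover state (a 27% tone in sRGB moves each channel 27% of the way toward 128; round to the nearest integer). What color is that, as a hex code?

#2323DD

CSS blue is rgb(0, 0, 255).
Lerp each channel 27% toward 128:
  R: 0 + 0.27×(128−0) = 0 + 34.56 = 34.56 → 35
  G: 0 + 0.27×(128−0) = 0 + 34.56 = 34.56 → 35
  B: 255 + 0.27×(128−255) = 255 − 34.29 = 220.71 → 221
rgb(35, 35, 221) = #2323DD.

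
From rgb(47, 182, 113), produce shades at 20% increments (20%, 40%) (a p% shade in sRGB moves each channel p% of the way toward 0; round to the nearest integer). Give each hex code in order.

#26925a, #1c6d44

20%: (47 − 9.4 = 37.6→38, 182 − 36.4 = 145.6→146, 113 − 22.6 = 90.4→90) → #26925a
40%: (47 − 18.8 = 28.2→28, 182 − 72.8 = 109.2→109, 113 − 45.2 = 67.8→68) → #1c6d44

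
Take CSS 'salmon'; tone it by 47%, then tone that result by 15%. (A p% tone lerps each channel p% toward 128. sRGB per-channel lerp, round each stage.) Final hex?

#b7807a

CSS salmon is rgb(250, 128, 114).
A 47% tone moves each channel 47% toward 128:
  R: 250 + 0.47×(128−250) = 250 − 57.34 = 192.66 → 193
  G: 128 + 0.47×(128−128) = 128 + 0 = 128 → 128
  B: 114 + 0.47×(128−114) = 114 + 6.58 = 120.58 → 121
After the tone: rgb(193, 128, 121) = #c18079.
Per channel, c → c + 0.15(128 − c):
  R: 193 + 0.15×(128−193) = 193 − 9.75 = 183.25 → 183
  G: 128 + 0.15×(128−128) = 128 + 0 = 128 → 128
  B: 121 + 1.05 = 122.05 → 122
rgb(183, 128, 122) = #b7807a.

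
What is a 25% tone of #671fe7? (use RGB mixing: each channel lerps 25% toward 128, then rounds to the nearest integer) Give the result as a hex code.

#6d37cd

#671fe7 is rgb(103, 31, 231).
A 25% tone moves each channel 25% toward 128:
  R: 103 + 0.25×(128−103) = 103 + 6.25 = 109.25 → 109
  G: 31 + 24.25 = 55.25 → 55
  B: 231 + 0.25×(128−231) = 231 − 25.75 = 205.25 → 205
rgb(109, 55, 205) = #6d37cd.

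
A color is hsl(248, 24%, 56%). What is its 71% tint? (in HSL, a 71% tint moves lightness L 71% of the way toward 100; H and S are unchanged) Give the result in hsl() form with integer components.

L moves 71% from 56 toward 100: 56 + 31.24 = 87.24 → 87.
H and S are unchanged.

hsl(248, 24%, 87%)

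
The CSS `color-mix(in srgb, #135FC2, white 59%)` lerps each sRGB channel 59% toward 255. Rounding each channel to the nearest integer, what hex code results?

#9EBDE6

#135FC2 is rgb(19, 95, 194).
A 59% tint moves each channel 59% toward 255:
  R: 19 + 139.24 = 158.24 → 158
  G: 95 + 94.4 = 189.4 → 189
  B: 194 + 35.99 = 229.99 → 230
rgb(158, 189, 230) = #9EBDE6.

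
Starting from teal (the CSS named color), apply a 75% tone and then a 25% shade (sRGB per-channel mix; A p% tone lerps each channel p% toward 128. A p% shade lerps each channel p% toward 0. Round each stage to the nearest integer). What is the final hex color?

#486060

CSS teal is rgb(0, 128, 128).
A 75% tone moves each channel 75% toward 128:
  R: 0 + 0.75×(128−0) = 0 + 96 = 96 → 96
  G: 128 + 0.75×(128−128) = 128 + 0 = 128 → 128
  B: 128 + 0.75×(128−128) = 128 + 0 = 128 → 128
After the tone: rgb(96, 128, 128) = #608080.
Per channel, c → c + 0.25(0 − c):
  R: 96 + 0.25×(0−96) = 96 − 24 = 72 → 72
  G: 128 − 32 = 96 → 96
  B: 128 − 32 = 96 → 96
rgb(72, 96, 96) = #486060.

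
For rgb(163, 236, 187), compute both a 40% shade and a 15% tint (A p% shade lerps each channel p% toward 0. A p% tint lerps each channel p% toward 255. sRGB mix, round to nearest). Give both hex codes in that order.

40% shade:
  R: 163 + 0.4×(0−163) = 163 − 65.2 = 97.8 → 98
  G: 236 − 94.4 = 141.6 → 142
  B: 187 + 0.4×(0−187) = 187 − 74.8 = 112.2 → 112
  → #628e70
15% tint:
  R: 163 + 13.8 = 176.8 → 177
  G: 236 + 0.15×(255−236) = 236 + 2.85 = 238.85 → 239
  B: 187 + 0.15×(255−187) = 187 + 10.2 = 197.2 → 197
  → #b1efc5

#628e70, #b1efc5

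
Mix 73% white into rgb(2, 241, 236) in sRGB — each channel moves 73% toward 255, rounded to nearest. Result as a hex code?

#bbfbfa

Per channel, c → c + 0.73(255 − c):
  R: 2 + 0.73×(255−2) = 2 + 184.69 = 186.69 → 187
  G: 241 + 0.73×(255−241) = 241 + 10.22 = 251.22 → 251
  B: 236 + 13.87 = 249.87 → 250
rgb(187, 251, 250) = #bbfbfa.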